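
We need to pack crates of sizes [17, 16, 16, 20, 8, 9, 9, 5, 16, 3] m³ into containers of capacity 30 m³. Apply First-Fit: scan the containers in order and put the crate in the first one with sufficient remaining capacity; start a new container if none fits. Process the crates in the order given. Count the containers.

17 m³ → container 1 (remaining 13 m³)
16 m³ → container 2 (remaining 14 m³)
16 m³ → container 3 (remaining 14 m³)
20 m³ → container 4 (remaining 10 m³)
8 m³ → container 1 (remaining 5 m³)
9 m³ → container 2 (remaining 5 m³)
9 m³ → container 3 (remaining 5 m³)
5 m³ → container 1 (remaining 0 m³)
16 m³ → container 5 (remaining 14 m³)
3 m³ → container 2 (remaining 2 m³)
Final containers: [17,8,5] [16,9,3] [16,9] [20] [16].

5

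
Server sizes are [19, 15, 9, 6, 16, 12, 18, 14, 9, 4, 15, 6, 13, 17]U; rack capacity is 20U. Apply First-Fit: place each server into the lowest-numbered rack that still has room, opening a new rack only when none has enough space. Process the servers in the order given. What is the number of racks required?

19U → rack 1 (remaining 1U)
15U → rack 2 (remaining 5U)
9U → rack 3 (remaining 11U)
6U → rack 3 (remaining 5U)
16U → rack 4 (remaining 4U)
12U → rack 5 (remaining 8U)
18U → rack 6 (remaining 2U)
14U → rack 7 (remaining 6U)
9U → rack 8 (remaining 11U)
4U → rack 2 (remaining 1U)
15U → rack 9 (remaining 5U)
6U → rack 5 (remaining 2U)
13U → rack 10 (remaining 7U)
17U → rack 11 (remaining 3U)

11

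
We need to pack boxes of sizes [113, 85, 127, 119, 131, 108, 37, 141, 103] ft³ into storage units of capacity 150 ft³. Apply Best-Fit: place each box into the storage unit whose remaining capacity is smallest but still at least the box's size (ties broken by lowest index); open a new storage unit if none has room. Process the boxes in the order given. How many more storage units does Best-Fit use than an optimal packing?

0

Best-Fit: [113,37] [85] [127] [119] [131] [108] [141] [103] → 8 storage units.
8 boxes exceed 75 ft³ (half the capacity), and no two of those can share a storage unit, so at least 8 storage units are needed.
So 8 is already optimal.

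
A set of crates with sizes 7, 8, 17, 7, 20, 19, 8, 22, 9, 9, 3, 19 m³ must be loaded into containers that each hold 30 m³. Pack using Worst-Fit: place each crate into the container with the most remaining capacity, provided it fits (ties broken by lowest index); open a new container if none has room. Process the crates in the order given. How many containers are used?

7 m³ → container 1 (remaining 23 m³)
8 m³ → container 1 (remaining 15 m³)
17 m³ → container 2 (remaining 13 m³)
7 m³ → container 1 (remaining 8 m³)
20 m³ → container 3 (remaining 10 m³)
19 m³ → container 4 (remaining 11 m³)
8 m³ → container 2 (remaining 5 m³)
22 m³ → container 5 (remaining 8 m³)
9 m³ → container 4 (remaining 2 m³)
9 m³ → container 3 (remaining 1 m³)
3 m³ → container 1 (remaining 5 m³)
19 m³ → container 6 (remaining 11 m³)

6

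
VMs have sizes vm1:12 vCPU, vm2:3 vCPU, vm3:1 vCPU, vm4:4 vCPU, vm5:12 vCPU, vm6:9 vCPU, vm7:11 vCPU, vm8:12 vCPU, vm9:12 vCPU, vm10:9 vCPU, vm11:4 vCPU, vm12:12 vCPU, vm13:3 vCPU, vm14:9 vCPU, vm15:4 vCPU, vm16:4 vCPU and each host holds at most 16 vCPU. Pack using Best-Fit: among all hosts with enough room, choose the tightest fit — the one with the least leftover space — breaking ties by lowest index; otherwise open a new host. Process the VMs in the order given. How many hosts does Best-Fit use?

9 hosts

host 1: place vm1 (12 vCPU), 4 vCPU left
host 1: place vm2 (3 vCPU), 1 vCPU left
host 1: place vm3 (1 vCPU), 0 vCPU left
host 2: place vm4 (4 vCPU), 12 vCPU left
host 2: place vm5 (12 vCPU), 0 vCPU left
host 3: place vm6 (9 vCPU), 7 vCPU left
host 4: place vm7 (11 vCPU), 5 vCPU left
host 5: place vm8 (12 vCPU), 4 vCPU left
host 6: place vm9 (12 vCPU), 4 vCPU left
host 7: place vm10 (9 vCPU), 7 vCPU left
host 5: place vm11 (4 vCPU), 0 vCPU left
host 8: place vm12 (12 vCPU), 4 vCPU left
host 6: place vm13 (3 vCPU), 1 vCPU left
host 9: place vm14 (9 vCPU), 7 vCPU left
host 8: place vm15 (4 vCPU), 0 vCPU left
host 4: place vm16 (4 vCPU), 1 vCPU left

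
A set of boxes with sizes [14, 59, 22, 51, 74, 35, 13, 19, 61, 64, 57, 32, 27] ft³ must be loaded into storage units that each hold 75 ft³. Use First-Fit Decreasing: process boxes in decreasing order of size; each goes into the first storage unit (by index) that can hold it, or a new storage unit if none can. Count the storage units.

8

Sorted descending: 74, 64, 61, 59, 57, 51, 35, 32, 27, 22, 19, 14, 13.
storage unit 1: place 74 ft³, 1 ft³ left
storage unit 2: place 64 ft³, 11 ft³ left
storage unit 3: place 61 ft³, 14 ft³ left
storage unit 4: place 59 ft³, 16 ft³ left
storage unit 5: place 57 ft³, 18 ft³ left
storage unit 6: place 51 ft³, 24 ft³ left
storage unit 7: place 35 ft³, 40 ft³ left
storage unit 7: place 32 ft³, 8 ft³ left
storage unit 8: place 27 ft³, 48 ft³ left
storage unit 6: place 22 ft³, 2 ft³ left
storage unit 8: place 19 ft³, 29 ft³ left
storage unit 3: place 14 ft³, 0 ft³ left
storage unit 4: place 13 ft³, 3 ft³ left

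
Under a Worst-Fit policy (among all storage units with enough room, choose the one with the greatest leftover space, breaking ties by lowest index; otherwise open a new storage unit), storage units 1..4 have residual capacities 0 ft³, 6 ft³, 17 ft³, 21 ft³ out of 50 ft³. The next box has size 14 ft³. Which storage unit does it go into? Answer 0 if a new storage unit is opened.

4

Storage units with room: storage unit 3 (17 ft³), storage unit 4 (21 ft³).
Most room is storage unit 4 with 21 ft³ free.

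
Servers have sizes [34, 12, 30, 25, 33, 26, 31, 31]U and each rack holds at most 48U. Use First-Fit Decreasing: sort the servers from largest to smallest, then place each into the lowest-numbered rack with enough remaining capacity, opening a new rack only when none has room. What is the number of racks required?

7 racks

Sorted descending: 34, 33, 31, 31, 30, 26, 25, 12.
rack 1: place 34U, 14U left
rack 2: place 33U, 15U left
rack 3: place 31U, 17U left
rack 4: place 31U, 17U left
rack 5: place 30U, 18U left
rack 6: place 26U, 22U left
rack 7: place 25U, 23U left
rack 1: place 12U, 2U left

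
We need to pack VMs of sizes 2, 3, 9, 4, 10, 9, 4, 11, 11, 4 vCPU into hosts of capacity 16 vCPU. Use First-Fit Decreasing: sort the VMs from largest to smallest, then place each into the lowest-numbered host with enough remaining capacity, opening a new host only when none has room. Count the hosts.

Sorted descending: 11, 11, 10, 9, 9, 4, 4, 4, 3, 2.
11 vCPU → host 1 (remaining 5 vCPU)
11 vCPU → host 2 (remaining 5 vCPU)
10 vCPU → host 3 (remaining 6 vCPU)
9 vCPU → host 4 (remaining 7 vCPU)
9 vCPU → host 5 (remaining 7 vCPU)
4 vCPU → host 1 (remaining 1 vCPU)
4 vCPU → host 2 (remaining 1 vCPU)
4 vCPU → host 3 (remaining 2 vCPU)
3 vCPU → host 4 (remaining 4 vCPU)
2 vCPU → host 3 (remaining 0 vCPU)

5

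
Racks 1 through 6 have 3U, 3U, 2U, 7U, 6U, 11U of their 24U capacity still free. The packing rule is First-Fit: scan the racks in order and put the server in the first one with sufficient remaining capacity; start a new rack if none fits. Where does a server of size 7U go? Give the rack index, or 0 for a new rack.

Racks with room: rack 4 (7U), rack 6 (11U).
The first with room is rack 4.

4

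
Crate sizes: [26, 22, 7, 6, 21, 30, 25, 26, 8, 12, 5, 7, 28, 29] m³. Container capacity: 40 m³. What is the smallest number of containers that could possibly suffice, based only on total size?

7

Total size = 26 + 22 + 7 + 6 + 21 + 30 + 25 + 26 + 8 + 12 + 5 + 7 + 28 + 29 = 252 m³.
⌈252 / 40⌉ = 7.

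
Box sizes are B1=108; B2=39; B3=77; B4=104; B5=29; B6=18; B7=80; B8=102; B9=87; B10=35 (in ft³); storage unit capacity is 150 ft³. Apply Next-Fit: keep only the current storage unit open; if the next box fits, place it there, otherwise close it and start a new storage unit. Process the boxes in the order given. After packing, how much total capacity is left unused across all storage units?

Put B1 (108 ft³) in storage unit 1; 42 ft³ remain.
Put B2 (39 ft³) in storage unit 1; 3 ft³ remain.
Put B3 (77 ft³) in storage unit 2; 73 ft³ remain.
Put B4 (104 ft³) in storage unit 3; 46 ft³ remain.
Put B5 (29 ft³) in storage unit 3; 17 ft³ remain.
Put B6 (18 ft³) in storage unit 4; 132 ft³ remain.
Put B7 (80 ft³) in storage unit 4; 52 ft³ remain.
Put B8 (102 ft³) in storage unit 5; 48 ft³ remain.
Put B9 (87 ft³) in storage unit 6; 63 ft³ remain.
Put B10 (35 ft³) in storage unit 6; 28 ft³ remain.
6 storage units × 150 ft³ = 900 ft³; used 679 ft³; unused 221 ft³.

221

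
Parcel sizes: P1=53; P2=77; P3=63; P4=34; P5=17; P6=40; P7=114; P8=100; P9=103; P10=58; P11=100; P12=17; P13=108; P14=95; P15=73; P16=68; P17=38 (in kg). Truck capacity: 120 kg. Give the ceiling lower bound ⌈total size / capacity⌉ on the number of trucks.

Total size = 53 + 77 + 63 + 34 + 17 + 40 + 114 + 100 + 103 + 58 + 100 + 17 + 108 + 95 + 73 + 68 + 38 = 1158 kg.
⌈1158 / 120⌉ = 10.

10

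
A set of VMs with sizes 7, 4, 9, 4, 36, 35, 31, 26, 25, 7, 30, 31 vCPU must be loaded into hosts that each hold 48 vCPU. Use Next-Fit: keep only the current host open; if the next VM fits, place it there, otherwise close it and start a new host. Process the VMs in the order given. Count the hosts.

7 vCPU → host 1 (remaining 41 vCPU)
4 vCPU → host 1 (remaining 37 vCPU)
9 vCPU → host 1 (remaining 28 vCPU)
4 vCPU → host 1 (remaining 24 vCPU)
36 vCPU → host 2 (remaining 12 vCPU)
35 vCPU → host 3 (remaining 13 vCPU)
31 vCPU → host 4 (remaining 17 vCPU)
26 vCPU → host 5 (remaining 22 vCPU)
25 vCPU → host 6 (remaining 23 vCPU)
7 vCPU → host 6 (remaining 16 vCPU)
30 vCPU → host 7 (remaining 18 vCPU)
31 vCPU → host 8 (remaining 17 vCPU)
Final hosts: [7,4,9,4] [36] [35] [31] [26] [25,7] [30] [31].

8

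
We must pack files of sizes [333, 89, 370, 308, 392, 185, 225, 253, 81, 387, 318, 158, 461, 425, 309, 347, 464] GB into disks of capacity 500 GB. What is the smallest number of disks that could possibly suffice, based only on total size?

Total size = 333 + 89 + 370 + 308 + 392 + 185 + 225 + 253 + 81 + 387 + 318 + 158 + 461 + 425 + 309 + 347 + 464 = 5105 GB.
⌈5105 / 500⌉ = 11.

11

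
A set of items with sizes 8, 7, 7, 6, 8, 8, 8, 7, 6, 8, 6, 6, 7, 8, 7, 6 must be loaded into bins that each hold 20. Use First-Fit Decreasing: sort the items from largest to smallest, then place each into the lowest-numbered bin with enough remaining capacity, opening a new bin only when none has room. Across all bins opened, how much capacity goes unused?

27

Sorted descending: 8, 8, 8, 8, 8, 8, 7, 7, 7, 7, 7, 6, 6, 6, 6, 6.
8 → bin 1 (remaining 12)
8 → bin 1 (remaining 4)
8 → bin 2 (remaining 12)
8 → bin 2 (remaining 4)
8 → bin 3 (remaining 12)
8 → bin 3 (remaining 4)
7 → bin 4 (remaining 13)
7 → bin 4 (remaining 6)
7 → bin 5 (remaining 13)
7 → bin 5 (remaining 6)
7 → bin 6 (remaining 13)
6 → bin 4 (remaining 0)
6 → bin 5 (remaining 0)
6 → bin 6 (remaining 7)
6 → bin 6 (remaining 1)
6 → bin 7 (remaining 14)
7 bins × 20 = 140; used 113; unused 27.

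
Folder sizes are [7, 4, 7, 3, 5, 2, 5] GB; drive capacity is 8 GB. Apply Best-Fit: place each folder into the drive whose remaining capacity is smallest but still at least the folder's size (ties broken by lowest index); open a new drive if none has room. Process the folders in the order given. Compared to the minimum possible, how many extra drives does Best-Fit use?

0

Best-Fit: [7] [4,3] [7] [5,2] [5] → 5 drives.
Total size 33 GB; any packing needs at least ⌈33/8⌉ = 5 drives.
So 5 is already optimal.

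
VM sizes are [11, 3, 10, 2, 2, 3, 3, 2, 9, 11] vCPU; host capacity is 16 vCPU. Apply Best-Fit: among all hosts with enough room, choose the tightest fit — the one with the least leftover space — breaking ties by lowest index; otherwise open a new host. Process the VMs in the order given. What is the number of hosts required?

4 hosts

Put 11 vCPU in host 1; 5 vCPU remain.
Put 3 vCPU in host 1; 2 vCPU remain.
Put 10 vCPU in host 2; 6 vCPU remain.
Put 2 vCPU in host 1; 0 vCPU remain.
Put 2 vCPU in host 2; 4 vCPU remain.
Put 3 vCPU in host 2; 1 vCPU remain.
Put 3 vCPU in host 3; 13 vCPU remain.
Put 2 vCPU in host 3; 11 vCPU remain.
Put 9 vCPU in host 3; 2 vCPU remain.
Put 11 vCPU in host 4; 5 vCPU remain.
Final hosts: [11,3,2] [10,2,3] [3,2,9] [11].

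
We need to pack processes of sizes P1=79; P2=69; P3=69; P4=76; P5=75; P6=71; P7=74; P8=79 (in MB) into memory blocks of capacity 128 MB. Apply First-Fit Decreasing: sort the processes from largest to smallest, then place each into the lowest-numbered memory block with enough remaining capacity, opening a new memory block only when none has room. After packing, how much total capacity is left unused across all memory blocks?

Sorted descending: 79, 79, 76, 75, 74, 71, 69, 69.
memory block 1: place 79 MB, 49 MB left
memory block 2: place 79 MB, 49 MB left
memory block 3: place 76 MB, 52 MB left
memory block 4: place 75 MB, 53 MB left
memory block 5: place 74 MB, 54 MB left
memory block 6: place 71 MB, 57 MB left
memory block 7: place 69 MB, 59 MB left
memory block 8: place 69 MB, 59 MB left
8 memory blocks × 128 MB = 1024 MB; used 592 MB; unused 432 MB.

432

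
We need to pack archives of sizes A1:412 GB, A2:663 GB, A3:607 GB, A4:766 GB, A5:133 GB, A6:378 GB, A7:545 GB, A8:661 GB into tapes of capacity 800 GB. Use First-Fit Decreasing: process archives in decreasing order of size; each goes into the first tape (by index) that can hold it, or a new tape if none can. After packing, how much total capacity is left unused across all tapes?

Sorted descending: 766, 663, 661, 607, 545, 412, 378, 133.
766 GB → tape 1 (remaining 34 GB)
663 GB → tape 2 (remaining 137 GB)
661 GB → tape 3 (remaining 139 GB)
607 GB → tape 4 (remaining 193 GB)
545 GB → tape 5 (remaining 255 GB)
412 GB → tape 6 (remaining 388 GB)
378 GB → tape 6 (remaining 10 GB)
133 GB → tape 2 (remaining 4 GB)
6 tapes × 800 GB = 4800 GB; used 4165 GB; unused 635 GB.

635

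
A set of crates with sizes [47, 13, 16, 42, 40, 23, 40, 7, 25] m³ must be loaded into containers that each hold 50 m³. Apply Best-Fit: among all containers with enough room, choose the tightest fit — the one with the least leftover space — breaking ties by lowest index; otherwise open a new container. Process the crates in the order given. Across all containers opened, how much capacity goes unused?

Put 47 m³ in container 1; 3 m³ remain.
Put 13 m³ in container 2; 37 m³ remain.
Put 16 m³ in container 2; 21 m³ remain.
Put 42 m³ in container 3; 8 m³ remain.
Put 40 m³ in container 4; 10 m³ remain.
Put 23 m³ in container 5; 27 m³ remain.
Put 40 m³ in container 6; 10 m³ remain.
Put 7 m³ in container 3; 1 m³ remain.
Put 25 m³ in container 5; 2 m³ remain.
6 containers × 50 m³ = 300 m³; used 253 m³; unused 47 m³.

47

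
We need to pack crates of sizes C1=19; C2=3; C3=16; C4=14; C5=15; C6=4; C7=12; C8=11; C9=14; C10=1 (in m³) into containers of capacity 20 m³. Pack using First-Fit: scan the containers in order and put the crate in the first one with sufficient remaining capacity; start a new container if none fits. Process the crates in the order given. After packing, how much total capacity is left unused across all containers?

container 1: place C1 (19 m³), 1 m³ left
container 2: place C2 (3 m³), 17 m³ left
container 2: place C3 (16 m³), 1 m³ left
container 3: place C4 (14 m³), 6 m³ left
container 4: place C5 (15 m³), 5 m³ left
container 3: place C6 (4 m³), 2 m³ left
container 5: place C7 (12 m³), 8 m³ left
container 6: place C8 (11 m³), 9 m³ left
container 7: place C9 (14 m³), 6 m³ left
container 1: place C10 (1 m³), 0 m³ left
7 containers × 20 m³ = 140 m³; used 109 m³; unused 31 m³.

31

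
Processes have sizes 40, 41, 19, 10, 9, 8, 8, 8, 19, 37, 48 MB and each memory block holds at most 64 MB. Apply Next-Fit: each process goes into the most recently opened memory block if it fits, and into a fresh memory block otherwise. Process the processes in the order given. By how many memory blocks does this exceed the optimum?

Next-Fit: [40] [41,19] [10,9,8,8,8,19] [37] [48] → 5 memory blocks.
Total size 247 MB; any packing needs at least ⌈247/64⌉ = 4 memory blocks.
An optimal packing achieves that bound: [48,8,8] [41,19] [40,19] [37,10,9,8] → 4 memory blocks.
Excess: 5 − 4 = 1.

1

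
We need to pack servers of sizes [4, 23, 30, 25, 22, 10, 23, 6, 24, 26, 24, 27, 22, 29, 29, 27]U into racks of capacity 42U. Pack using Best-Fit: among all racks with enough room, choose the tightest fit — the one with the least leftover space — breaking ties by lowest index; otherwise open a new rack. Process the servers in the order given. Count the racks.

13 racks

rack 1: place 4U, 38U left
rack 1: place 23U, 15U left
rack 2: place 30U, 12U left
rack 3: place 25U, 17U left
rack 4: place 22U, 20U left
rack 2: place 10U, 2U left
rack 5: place 23U, 19U left
rack 1: place 6U, 9U left
rack 6: place 24U, 18U left
rack 7: place 26U, 16U left
rack 8: place 24U, 18U left
rack 9: place 27U, 15U left
rack 10: place 22U, 20U left
rack 11: place 29U, 13U left
rack 12: place 29U, 13U left
rack 13: place 27U, 15U left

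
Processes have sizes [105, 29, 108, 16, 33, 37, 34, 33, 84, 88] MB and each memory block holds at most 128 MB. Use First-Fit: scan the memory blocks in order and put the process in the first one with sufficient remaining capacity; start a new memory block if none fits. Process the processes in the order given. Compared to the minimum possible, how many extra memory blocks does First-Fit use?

First-Fit: [105,16] [29,33,37] [108] [34,33] [84] [88] → 6 memory blocks.
Total size 567 MB; any packing needs at least ⌈567/128⌉ = 5 memory blocks.
An optimal packing achieves that bound: [108,16] [105] [88,37] [84,34] [33,33,29] → 5 memory blocks.
Excess: 6 − 5 = 1.

1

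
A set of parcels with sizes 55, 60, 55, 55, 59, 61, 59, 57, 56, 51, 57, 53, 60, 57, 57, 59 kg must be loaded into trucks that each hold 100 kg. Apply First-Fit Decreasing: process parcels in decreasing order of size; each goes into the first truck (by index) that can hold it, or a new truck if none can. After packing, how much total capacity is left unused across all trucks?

Sorted descending: 61, 60, 60, 59, 59, 59, 57, 57, 57, 57, 56, 55, 55, 55, 53, 51.
Put 61 kg in truck 1; 39 kg remain.
Put 60 kg in truck 2; 40 kg remain.
Put 60 kg in truck 3; 40 kg remain.
Put 59 kg in truck 4; 41 kg remain.
Put 59 kg in truck 5; 41 kg remain.
Put 59 kg in truck 6; 41 kg remain.
Put 57 kg in truck 7; 43 kg remain.
Put 57 kg in truck 8; 43 kg remain.
Put 57 kg in truck 9; 43 kg remain.
Put 57 kg in truck 10; 43 kg remain.
Put 56 kg in truck 11; 44 kg remain.
Put 55 kg in truck 12; 45 kg remain.
Put 55 kg in truck 13; 45 kg remain.
Put 55 kg in truck 14; 45 kg remain.
Put 53 kg in truck 15; 47 kg remain.
Put 51 kg in truck 16; 49 kg remain.
16 trucks × 100 kg = 1600 kg; used 911 kg; unused 689 kg.

689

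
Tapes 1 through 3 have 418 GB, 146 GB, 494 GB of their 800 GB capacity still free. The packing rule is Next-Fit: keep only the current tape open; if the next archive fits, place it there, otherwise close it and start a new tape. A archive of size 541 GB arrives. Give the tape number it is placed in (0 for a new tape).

Next-Fit only looks at tape 3, which has 494 GB free.
541 GB does not fit, so a new tape is opened.

0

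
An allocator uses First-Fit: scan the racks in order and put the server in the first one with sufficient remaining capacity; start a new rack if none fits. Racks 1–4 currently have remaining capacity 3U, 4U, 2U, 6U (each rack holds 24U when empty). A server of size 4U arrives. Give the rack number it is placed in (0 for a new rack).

Racks with room: rack 2 (4U), rack 4 (6U).
The first with room is rack 2.

2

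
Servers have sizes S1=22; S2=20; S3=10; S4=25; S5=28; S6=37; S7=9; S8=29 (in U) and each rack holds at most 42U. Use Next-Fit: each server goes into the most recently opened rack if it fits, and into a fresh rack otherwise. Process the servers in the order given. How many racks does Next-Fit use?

5 racks

rack 1: place S1 (22U), 20U left
rack 1: place S2 (20U), 0U left
rack 2: place S3 (10U), 32U left
rack 2: place S4 (25U), 7U left
rack 3: place S5 (28U), 14U left
rack 4: place S6 (37U), 5U left
rack 5: place S7 (9U), 33U left
rack 5: place S8 (29U), 4U left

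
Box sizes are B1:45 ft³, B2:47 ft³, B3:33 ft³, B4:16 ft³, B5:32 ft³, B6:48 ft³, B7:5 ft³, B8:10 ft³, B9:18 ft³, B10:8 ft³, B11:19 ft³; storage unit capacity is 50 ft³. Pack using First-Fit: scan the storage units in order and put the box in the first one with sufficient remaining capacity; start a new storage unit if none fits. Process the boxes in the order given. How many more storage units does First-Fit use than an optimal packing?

First-Fit: [45,5] [47] [33,16] [32,10,8] [48] [18,19] → 6 storage units.
Total size 281 ft³; any packing needs at least ⌈281/50⌉ = 6 storage units.
So 6 is already optimal.

0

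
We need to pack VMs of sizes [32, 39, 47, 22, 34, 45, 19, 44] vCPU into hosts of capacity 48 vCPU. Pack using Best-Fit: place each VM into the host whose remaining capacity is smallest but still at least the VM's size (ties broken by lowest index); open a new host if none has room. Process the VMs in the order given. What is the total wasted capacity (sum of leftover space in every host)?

54

host 1: place 32 vCPU, 16 vCPU left
host 2: place 39 vCPU, 9 vCPU left
host 3: place 47 vCPU, 1 vCPU left
host 4: place 22 vCPU, 26 vCPU left
host 5: place 34 vCPU, 14 vCPU left
host 6: place 45 vCPU, 3 vCPU left
host 4: place 19 vCPU, 7 vCPU left
host 7: place 44 vCPU, 4 vCPU left
7 hosts × 48 vCPU = 336 vCPU; used 282 vCPU; unused 54 vCPU.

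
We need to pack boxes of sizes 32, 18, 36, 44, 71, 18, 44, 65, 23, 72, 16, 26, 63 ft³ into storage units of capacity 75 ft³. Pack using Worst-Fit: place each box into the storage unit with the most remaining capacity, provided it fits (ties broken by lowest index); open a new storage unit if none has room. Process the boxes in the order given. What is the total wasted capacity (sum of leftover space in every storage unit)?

Put 32 ft³ in storage unit 1; 43 ft³ remain.
Put 18 ft³ in storage unit 1; 25 ft³ remain.
Put 36 ft³ in storage unit 2; 39 ft³ remain.
Put 44 ft³ in storage unit 3; 31 ft³ remain.
Put 71 ft³ in storage unit 4; 4 ft³ remain.
Put 18 ft³ in storage unit 2; 21 ft³ remain.
Put 44 ft³ in storage unit 5; 31 ft³ remain.
Put 65 ft³ in storage unit 6; 10 ft³ remain.
Put 23 ft³ in storage unit 3; 8 ft³ remain.
Put 72 ft³ in storage unit 7; 3 ft³ remain.
Put 16 ft³ in storage unit 5; 15 ft³ remain.
Put 26 ft³ in storage unit 8; 49 ft³ remain.
Put 63 ft³ in storage unit 9; 12 ft³ remain.
9 storage units × 75 ft³ = 675 ft³; used 528 ft³; unused 147 ft³.

147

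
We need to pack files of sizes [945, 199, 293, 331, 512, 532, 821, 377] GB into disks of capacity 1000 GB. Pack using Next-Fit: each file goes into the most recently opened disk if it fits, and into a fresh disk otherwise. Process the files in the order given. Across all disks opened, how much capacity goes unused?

1990

disk 1: place 945 GB, 55 GB left
disk 2: place 199 GB, 801 GB left
disk 2: place 293 GB, 508 GB left
disk 2: place 331 GB, 177 GB left
disk 3: place 512 GB, 488 GB left
disk 4: place 532 GB, 468 GB left
disk 5: place 821 GB, 179 GB left
disk 6: place 377 GB, 623 GB left
6 disks × 1000 GB = 6000 GB; used 4010 GB; unused 1990 GB.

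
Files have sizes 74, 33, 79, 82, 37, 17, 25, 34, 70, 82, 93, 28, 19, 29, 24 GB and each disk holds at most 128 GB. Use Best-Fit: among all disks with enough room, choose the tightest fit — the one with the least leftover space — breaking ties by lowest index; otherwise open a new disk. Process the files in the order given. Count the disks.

6 disks

74 GB → disk 1 (remaining 54 GB)
33 GB → disk 1 (remaining 21 GB)
79 GB → disk 2 (remaining 49 GB)
82 GB → disk 3 (remaining 46 GB)
37 GB → disk 3 (remaining 9 GB)
17 GB → disk 1 (remaining 4 GB)
25 GB → disk 2 (remaining 24 GB)
34 GB → disk 4 (remaining 94 GB)
70 GB → disk 4 (remaining 24 GB)
82 GB → disk 5 (remaining 46 GB)
93 GB → disk 6 (remaining 35 GB)
28 GB → disk 6 (remaining 7 GB)
19 GB → disk 2 (remaining 5 GB)
29 GB → disk 5 (remaining 17 GB)
24 GB → disk 4 (remaining 0 GB)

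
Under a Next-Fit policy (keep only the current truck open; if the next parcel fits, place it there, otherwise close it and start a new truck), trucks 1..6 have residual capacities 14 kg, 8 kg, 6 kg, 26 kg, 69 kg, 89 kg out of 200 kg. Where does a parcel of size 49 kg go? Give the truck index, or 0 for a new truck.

Next-Fit only looks at truck 6, which has 89 kg free.
49 kg fits there.

6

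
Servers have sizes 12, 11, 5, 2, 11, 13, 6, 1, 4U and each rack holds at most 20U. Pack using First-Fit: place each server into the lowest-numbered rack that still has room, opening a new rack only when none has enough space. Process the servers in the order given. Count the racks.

4

Put 12U in rack 1; 8U remain.
Put 11U in rack 2; 9U remain.
Put 5U in rack 1; 3U remain.
Put 2U in rack 1; 1U remain.
Put 11U in rack 3; 9U remain.
Put 13U in rack 4; 7U remain.
Put 6U in rack 2; 3U remain.
Put 1U in rack 1; 0U remain.
Put 4U in rack 3; 5U remain.
Final racks: [12,5,2,1] [11,6] [11,4] [13].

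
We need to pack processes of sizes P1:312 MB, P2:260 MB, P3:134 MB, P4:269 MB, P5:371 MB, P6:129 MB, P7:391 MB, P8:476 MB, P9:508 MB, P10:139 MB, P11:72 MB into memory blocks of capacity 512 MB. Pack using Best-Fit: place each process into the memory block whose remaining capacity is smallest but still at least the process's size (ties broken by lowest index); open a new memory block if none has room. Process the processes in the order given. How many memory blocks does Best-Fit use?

7 memory blocks

Put P1 (312 MB) in memory block 1; 200 MB remain.
Put P2 (260 MB) in memory block 2; 252 MB remain.
Put P3 (134 MB) in memory block 1; 66 MB remain.
Put P4 (269 MB) in memory block 3; 243 MB remain.
Put P5 (371 MB) in memory block 4; 141 MB remain.
Put P6 (129 MB) in memory block 4; 12 MB remain.
Put P7 (391 MB) in memory block 5; 121 MB remain.
Put P8 (476 MB) in memory block 6; 36 MB remain.
Put P9 (508 MB) in memory block 7; 4 MB remain.
Put P10 (139 MB) in memory block 3; 104 MB remain.
Put P11 (72 MB) in memory block 3; 32 MB remain.
Final memory blocks: [312,134] [260] [269,139,72] [371,129] [391] [476] [508].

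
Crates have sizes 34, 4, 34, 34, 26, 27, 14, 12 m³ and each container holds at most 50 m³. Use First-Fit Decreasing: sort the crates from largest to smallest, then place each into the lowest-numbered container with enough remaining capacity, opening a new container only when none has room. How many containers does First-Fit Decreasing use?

Sorted descending: 34, 34, 34, 27, 26, 14, 12, 4.
container 1: place 34 m³, 16 m³ left
container 2: place 34 m³, 16 m³ left
container 3: place 34 m³, 16 m³ left
container 4: place 27 m³, 23 m³ left
container 5: place 26 m³, 24 m³ left
container 1: place 14 m³, 2 m³ left
container 2: place 12 m³, 4 m³ left
container 2: place 4 m³, 0 m³ left

5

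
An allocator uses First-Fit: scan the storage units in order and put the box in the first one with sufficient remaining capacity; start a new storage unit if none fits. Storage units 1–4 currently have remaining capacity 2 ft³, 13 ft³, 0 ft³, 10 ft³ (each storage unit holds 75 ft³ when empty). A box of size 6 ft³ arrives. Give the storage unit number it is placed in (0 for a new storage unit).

2

Storage units with room: storage unit 2 (13 ft³), storage unit 4 (10 ft³).
The first with room is storage unit 2.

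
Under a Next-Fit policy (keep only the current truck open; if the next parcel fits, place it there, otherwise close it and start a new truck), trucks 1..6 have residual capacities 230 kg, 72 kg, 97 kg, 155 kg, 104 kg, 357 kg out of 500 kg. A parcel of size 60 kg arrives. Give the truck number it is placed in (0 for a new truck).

Next-Fit only looks at truck 6, which has 357 kg free.
60 kg fits there.

6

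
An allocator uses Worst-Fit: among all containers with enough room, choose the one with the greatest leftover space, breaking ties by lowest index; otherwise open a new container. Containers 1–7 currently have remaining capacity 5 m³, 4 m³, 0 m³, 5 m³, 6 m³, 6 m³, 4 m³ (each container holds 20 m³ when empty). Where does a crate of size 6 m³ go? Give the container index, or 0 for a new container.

5

Containers with room: container 5 (6 m³), container 6 (6 m³).
Most room is container 5 with 6 m³ free.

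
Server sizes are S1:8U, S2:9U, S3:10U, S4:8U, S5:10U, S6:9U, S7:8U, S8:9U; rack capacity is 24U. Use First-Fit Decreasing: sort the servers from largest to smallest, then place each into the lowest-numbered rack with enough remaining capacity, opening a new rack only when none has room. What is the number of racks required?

Sorted descending: 10, 10, 9, 9, 9, 8, 8, 8.
10U → rack 1 (remaining 14U)
10U → rack 1 (remaining 4U)
9U → rack 2 (remaining 15U)
9U → rack 2 (remaining 6U)
9U → rack 3 (remaining 15U)
8U → rack 3 (remaining 7U)
8U → rack 4 (remaining 16U)
8U → rack 4 (remaining 8U)

4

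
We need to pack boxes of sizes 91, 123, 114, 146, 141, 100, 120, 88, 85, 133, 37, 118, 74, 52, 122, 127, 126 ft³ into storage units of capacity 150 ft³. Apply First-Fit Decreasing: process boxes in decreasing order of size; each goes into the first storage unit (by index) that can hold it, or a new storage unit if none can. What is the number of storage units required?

15

Sorted descending: 146, 141, 133, 127, 126, 123, 122, 120, 118, 114, 100, 91, 88, 85, 74, 52, 37.
Put 146 ft³ in storage unit 1; 4 ft³ remain.
Put 141 ft³ in storage unit 2; 9 ft³ remain.
Put 133 ft³ in storage unit 3; 17 ft³ remain.
Put 127 ft³ in storage unit 4; 23 ft³ remain.
Put 126 ft³ in storage unit 5; 24 ft³ remain.
Put 123 ft³ in storage unit 6; 27 ft³ remain.
Put 122 ft³ in storage unit 7; 28 ft³ remain.
Put 120 ft³ in storage unit 8; 30 ft³ remain.
Put 118 ft³ in storage unit 9; 32 ft³ remain.
Put 114 ft³ in storage unit 10; 36 ft³ remain.
Put 100 ft³ in storage unit 11; 50 ft³ remain.
Put 91 ft³ in storage unit 12; 59 ft³ remain.
Put 88 ft³ in storage unit 13; 62 ft³ remain.
Put 85 ft³ in storage unit 14; 65 ft³ remain.
Put 74 ft³ in storage unit 15; 76 ft³ remain.
Put 52 ft³ in storage unit 12; 7 ft³ remain.
Put 37 ft³ in storage unit 11; 13 ft³ remain.
Final storage units: [146] [141] [133] [127] [126] [123] [122] [120] [118] [114] [100,37] [91,52] [88] [85] [74].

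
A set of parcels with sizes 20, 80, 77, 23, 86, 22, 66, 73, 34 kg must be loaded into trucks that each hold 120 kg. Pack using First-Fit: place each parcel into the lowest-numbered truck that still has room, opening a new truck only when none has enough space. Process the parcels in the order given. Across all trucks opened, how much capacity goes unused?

20 kg → truck 1 (remaining 100 kg)
80 kg → truck 1 (remaining 20 kg)
77 kg → truck 2 (remaining 43 kg)
23 kg → truck 2 (remaining 20 kg)
86 kg → truck 3 (remaining 34 kg)
22 kg → truck 3 (remaining 12 kg)
66 kg → truck 4 (remaining 54 kg)
73 kg → truck 5 (remaining 47 kg)
34 kg → truck 4 (remaining 20 kg)
5 trucks × 120 kg = 600 kg; used 481 kg; unused 119 kg.

119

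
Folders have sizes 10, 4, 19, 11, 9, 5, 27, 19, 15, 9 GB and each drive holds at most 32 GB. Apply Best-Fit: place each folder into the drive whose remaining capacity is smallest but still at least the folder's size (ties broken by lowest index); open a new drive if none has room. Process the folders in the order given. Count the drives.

10 GB → drive 1 (remaining 22 GB)
4 GB → drive 1 (remaining 18 GB)
19 GB → drive 2 (remaining 13 GB)
11 GB → drive 2 (remaining 2 GB)
9 GB → drive 1 (remaining 9 GB)
5 GB → drive 1 (remaining 4 GB)
27 GB → drive 3 (remaining 5 GB)
19 GB → drive 4 (remaining 13 GB)
15 GB → drive 5 (remaining 17 GB)
9 GB → drive 4 (remaining 4 GB)
Final drives: [10,4,9,5] [19,11] [27] [19,9] [15].

5 drives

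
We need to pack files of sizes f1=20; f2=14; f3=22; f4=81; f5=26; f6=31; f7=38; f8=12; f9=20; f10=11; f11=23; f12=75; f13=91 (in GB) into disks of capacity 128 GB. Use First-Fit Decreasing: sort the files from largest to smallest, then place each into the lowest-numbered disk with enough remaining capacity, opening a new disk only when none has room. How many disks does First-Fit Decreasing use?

Sorted descending: 91, 81, 75, 38, 31, 26, 23, 22, 20, 20, 14, 12, 11.
Put 91 GB in disk 1; 37 GB remain.
Put 81 GB in disk 2; 47 GB remain.
Put 75 GB in disk 3; 53 GB remain.
Put 38 GB in disk 2; 9 GB remain.
Put 31 GB in disk 1; 6 GB remain.
Put 26 GB in disk 3; 27 GB remain.
Put 23 GB in disk 3; 4 GB remain.
Put 22 GB in disk 4; 106 GB remain.
Put 20 GB in disk 4; 86 GB remain.
Put 20 GB in disk 4; 66 GB remain.
Put 14 GB in disk 4; 52 GB remain.
Put 12 GB in disk 4; 40 GB remain.
Put 11 GB in disk 4; 29 GB remain.

4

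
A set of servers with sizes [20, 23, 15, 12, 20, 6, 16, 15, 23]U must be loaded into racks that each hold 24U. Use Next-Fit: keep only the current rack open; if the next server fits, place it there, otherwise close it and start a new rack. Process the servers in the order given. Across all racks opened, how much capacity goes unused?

42

rack 1: place 20U, 4U left
rack 2: place 23U, 1U left
rack 3: place 15U, 9U left
rack 4: place 12U, 12U left
rack 5: place 20U, 4U left
rack 6: place 6U, 18U left
rack 6: place 16U, 2U left
rack 7: place 15U, 9U left
rack 8: place 23U, 1U left
8 racks × 24U = 192U; used 150U; unused 42U.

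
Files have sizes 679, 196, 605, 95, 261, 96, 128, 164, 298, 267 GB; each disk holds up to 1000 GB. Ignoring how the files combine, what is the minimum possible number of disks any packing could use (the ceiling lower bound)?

3

Total size = 679 + 196 + 605 + 95 + 261 + 96 + 128 + 164 + 298 + 267 = 2789 GB.
⌈2789 / 1000⌉ = 3.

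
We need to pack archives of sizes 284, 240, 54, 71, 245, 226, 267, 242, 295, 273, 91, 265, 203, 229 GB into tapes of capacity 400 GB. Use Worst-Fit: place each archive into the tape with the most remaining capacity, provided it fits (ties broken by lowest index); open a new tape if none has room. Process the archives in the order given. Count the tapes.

11 tapes

tape 1: place 284 GB, 116 GB left
tape 2: place 240 GB, 160 GB left
tape 2: place 54 GB, 106 GB left
tape 1: place 71 GB, 45 GB left
tape 3: place 245 GB, 155 GB left
tape 4: place 226 GB, 174 GB left
tape 5: place 267 GB, 133 GB left
tape 6: place 242 GB, 158 GB left
tape 7: place 295 GB, 105 GB left
tape 8: place 273 GB, 127 GB left
tape 4: place 91 GB, 83 GB left
tape 9: place 265 GB, 135 GB left
tape 10: place 203 GB, 197 GB left
tape 11: place 229 GB, 171 GB left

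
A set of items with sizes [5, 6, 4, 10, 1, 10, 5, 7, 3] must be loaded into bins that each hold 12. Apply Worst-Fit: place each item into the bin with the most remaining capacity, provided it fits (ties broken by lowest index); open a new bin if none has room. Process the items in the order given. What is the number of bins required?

Put 5 in bin 1; 7 remain.
Put 6 in bin 1; 1 remain.
Put 4 in bin 2; 8 remain.
Put 10 in bin 3; 2 remain.
Put 1 in bin 2; 7 remain.
Put 10 in bin 4; 2 remain.
Put 5 in bin 2; 2 remain.
Put 7 in bin 5; 5 remain.
Put 3 in bin 5; 2 remain.
Final bins: [5,6] [4,1,5] [10] [10] [7,3].

5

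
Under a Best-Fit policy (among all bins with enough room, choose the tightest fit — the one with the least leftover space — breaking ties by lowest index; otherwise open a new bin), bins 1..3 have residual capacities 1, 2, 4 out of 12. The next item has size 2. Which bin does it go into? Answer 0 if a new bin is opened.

Bins with room: bin 2 (2), bin 3 (4).
Tightest fit is bin 2 with 2 free.

2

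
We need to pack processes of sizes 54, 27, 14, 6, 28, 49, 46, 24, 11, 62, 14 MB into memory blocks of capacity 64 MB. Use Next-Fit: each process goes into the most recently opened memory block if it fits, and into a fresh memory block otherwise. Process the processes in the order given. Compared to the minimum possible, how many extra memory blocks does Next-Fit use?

2

Next-Fit: [54] [27,14,6] [28] [49] [46] [24,11] [62] [14] → 8 memory blocks.
Total size 335 MB; any packing needs at least ⌈335/64⌉ = 6 memory blocks.
An optimal packing achieves that bound: [62] [54,6] [49,14] [46,14] [28,27] [24,11] → 6 memory blocks.
Excess: 8 − 6 = 2.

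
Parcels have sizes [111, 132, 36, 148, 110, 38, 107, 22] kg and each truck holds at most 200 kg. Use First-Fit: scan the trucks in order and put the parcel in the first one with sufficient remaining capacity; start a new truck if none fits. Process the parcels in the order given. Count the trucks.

Put 111 kg in truck 1; 89 kg remain.
Put 132 kg in truck 2; 68 kg remain.
Put 36 kg in truck 1; 53 kg remain.
Put 148 kg in truck 3; 52 kg remain.
Put 110 kg in truck 4; 90 kg remain.
Put 38 kg in truck 1; 15 kg remain.
Put 107 kg in truck 5; 93 kg remain.
Put 22 kg in truck 2; 46 kg remain.

5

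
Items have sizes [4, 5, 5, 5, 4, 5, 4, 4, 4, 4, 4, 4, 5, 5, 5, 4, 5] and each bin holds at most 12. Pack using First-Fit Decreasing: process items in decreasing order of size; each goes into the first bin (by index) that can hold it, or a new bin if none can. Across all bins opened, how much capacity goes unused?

8

Sorted descending: 5, 5, 5, 5, 5, 5, 5, 5, 4, 4, 4, 4, 4, 4, 4, 4, 4.
5 → bin 1 (remaining 7)
5 → bin 1 (remaining 2)
5 → bin 2 (remaining 7)
5 → bin 2 (remaining 2)
5 → bin 3 (remaining 7)
5 → bin 3 (remaining 2)
5 → bin 4 (remaining 7)
5 → bin 4 (remaining 2)
4 → bin 5 (remaining 8)
4 → bin 5 (remaining 4)
4 → bin 5 (remaining 0)
4 → bin 6 (remaining 8)
4 → bin 6 (remaining 4)
4 → bin 6 (remaining 0)
4 → bin 7 (remaining 8)
4 → bin 7 (remaining 4)
4 → bin 7 (remaining 0)
7 bins × 12 = 84; used 76; unused 8.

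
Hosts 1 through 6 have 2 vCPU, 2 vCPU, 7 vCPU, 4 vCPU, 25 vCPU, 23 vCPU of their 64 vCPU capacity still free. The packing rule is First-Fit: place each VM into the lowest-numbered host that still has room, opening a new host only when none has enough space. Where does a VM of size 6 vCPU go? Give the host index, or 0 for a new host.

3

Hosts with room: host 3 (7 vCPU), host 5 (25 vCPU), host 6 (23 vCPU).
The first with room is host 3.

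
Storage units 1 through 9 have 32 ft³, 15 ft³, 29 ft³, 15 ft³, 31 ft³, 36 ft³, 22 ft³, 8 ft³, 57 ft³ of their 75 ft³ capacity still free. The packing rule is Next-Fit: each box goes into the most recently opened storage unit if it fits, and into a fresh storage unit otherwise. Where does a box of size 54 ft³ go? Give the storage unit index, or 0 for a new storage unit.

Next-Fit only looks at storage unit 9, which has 57 ft³ free.
54 ft³ fits there.

9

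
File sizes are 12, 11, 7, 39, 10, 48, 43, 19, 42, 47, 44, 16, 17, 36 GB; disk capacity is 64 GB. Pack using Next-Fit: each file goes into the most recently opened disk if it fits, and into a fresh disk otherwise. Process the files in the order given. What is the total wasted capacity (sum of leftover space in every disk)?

121

disk 1: place 12 GB, 52 GB left
disk 1: place 11 GB, 41 GB left
disk 1: place 7 GB, 34 GB left
disk 2: place 39 GB, 25 GB left
disk 2: place 10 GB, 15 GB left
disk 3: place 48 GB, 16 GB left
disk 4: place 43 GB, 21 GB left
disk 4: place 19 GB, 2 GB left
disk 5: place 42 GB, 22 GB left
disk 6: place 47 GB, 17 GB left
disk 7: place 44 GB, 20 GB left
disk 7: place 16 GB, 4 GB left
disk 8: place 17 GB, 47 GB left
disk 8: place 36 GB, 11 GB left
8 disks × 64 GB = 512 GB; used 391 GB; unused 121 GB.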